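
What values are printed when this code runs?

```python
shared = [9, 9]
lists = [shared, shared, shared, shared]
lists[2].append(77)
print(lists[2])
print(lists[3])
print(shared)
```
[9, 9, 77]
[9, 9, 77]
[9, 9, 77]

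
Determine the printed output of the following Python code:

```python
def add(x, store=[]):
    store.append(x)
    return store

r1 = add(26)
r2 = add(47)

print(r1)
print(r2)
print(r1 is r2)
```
[26, 47]
[26, 47]
True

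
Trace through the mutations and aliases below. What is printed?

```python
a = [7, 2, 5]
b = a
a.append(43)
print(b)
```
[7, 2, 5, 43]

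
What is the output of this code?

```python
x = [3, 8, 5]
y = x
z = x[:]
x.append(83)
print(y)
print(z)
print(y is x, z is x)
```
[3, 8, 5, 83]
[3, 8, 5]
True False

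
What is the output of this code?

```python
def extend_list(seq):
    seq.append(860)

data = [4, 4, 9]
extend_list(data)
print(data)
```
[4, 4, 9, 860]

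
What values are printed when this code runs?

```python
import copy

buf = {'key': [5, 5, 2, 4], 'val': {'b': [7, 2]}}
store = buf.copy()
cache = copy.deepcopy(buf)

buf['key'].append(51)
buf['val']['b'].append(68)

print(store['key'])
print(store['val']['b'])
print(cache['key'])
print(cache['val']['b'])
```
[5, 5, 2, 4, 51]
[7, 2, 68]
[5, 5, 2, 4]
[7, 2]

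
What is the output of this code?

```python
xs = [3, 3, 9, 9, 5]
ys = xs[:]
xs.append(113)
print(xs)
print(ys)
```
[3, 3, 9, 9, 5, 113]
[3, 3, 9, 9, 5]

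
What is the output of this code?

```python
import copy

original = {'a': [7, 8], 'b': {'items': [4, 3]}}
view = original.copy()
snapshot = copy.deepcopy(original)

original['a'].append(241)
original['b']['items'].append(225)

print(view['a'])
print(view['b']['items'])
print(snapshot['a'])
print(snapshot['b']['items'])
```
[7, 8, 241]
[4, 3, 225]
[7, 8]
[4, 3]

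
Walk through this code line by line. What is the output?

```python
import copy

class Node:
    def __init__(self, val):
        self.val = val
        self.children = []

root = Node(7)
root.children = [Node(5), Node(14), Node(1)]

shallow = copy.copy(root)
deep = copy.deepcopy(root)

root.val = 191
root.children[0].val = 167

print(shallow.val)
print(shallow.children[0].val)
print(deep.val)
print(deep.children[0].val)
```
7
167
7
5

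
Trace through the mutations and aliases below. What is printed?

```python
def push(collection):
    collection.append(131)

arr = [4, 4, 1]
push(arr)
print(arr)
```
[4, 4, 1, 131]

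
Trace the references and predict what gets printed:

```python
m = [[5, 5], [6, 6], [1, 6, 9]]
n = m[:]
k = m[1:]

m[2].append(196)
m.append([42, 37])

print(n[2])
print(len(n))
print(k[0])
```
[1, 6, 9, 196]
3
[6, 6]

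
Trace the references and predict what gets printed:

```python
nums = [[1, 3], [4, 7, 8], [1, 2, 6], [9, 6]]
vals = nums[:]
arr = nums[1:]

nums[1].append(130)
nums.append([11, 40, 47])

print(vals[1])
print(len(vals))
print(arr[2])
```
[4, 7, 8, 130]
4
[9, 6]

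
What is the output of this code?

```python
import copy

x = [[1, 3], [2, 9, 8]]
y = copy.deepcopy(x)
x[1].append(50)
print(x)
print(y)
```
[[1, 3], [2, 9, 8, 50]]
[[1, 3], [2, 9, 8]]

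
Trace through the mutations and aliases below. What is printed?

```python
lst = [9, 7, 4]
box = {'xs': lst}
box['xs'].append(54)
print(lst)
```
[9, 7, 4, 54]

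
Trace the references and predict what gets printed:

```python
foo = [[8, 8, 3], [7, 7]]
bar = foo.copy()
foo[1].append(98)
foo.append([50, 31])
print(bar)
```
[[8, 8, 3], [7, 7, 98]]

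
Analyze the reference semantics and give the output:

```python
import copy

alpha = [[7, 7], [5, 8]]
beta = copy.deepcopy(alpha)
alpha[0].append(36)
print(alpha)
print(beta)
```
[[7, 7, 36], [5, 8]]
[[7, 7], [5, 8]]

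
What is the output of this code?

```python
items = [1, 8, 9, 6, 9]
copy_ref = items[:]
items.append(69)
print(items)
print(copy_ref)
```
[1, 8, 9, 6, 9, 69]
[1, 8, 9, 6, 9]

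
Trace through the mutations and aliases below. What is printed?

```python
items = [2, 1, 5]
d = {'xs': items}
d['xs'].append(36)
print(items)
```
[2, 1, 5, 36]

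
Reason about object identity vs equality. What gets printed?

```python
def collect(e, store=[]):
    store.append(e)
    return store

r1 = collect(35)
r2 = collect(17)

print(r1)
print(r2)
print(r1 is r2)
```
[35, 17]
[35, 17]
True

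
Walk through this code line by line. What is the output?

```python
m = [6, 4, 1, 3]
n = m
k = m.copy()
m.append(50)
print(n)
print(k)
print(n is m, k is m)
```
[6, 4, 1, 3, 50]
[6, 4, 1, 3]
True False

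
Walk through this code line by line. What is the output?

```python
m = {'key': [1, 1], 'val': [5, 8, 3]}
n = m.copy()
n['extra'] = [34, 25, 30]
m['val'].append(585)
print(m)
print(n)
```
{'key': [1, 1], 'val': [5, 8, 3, 585]}
{'key': [1, 1], 'val': [5, 8, 3, 585], 'extra': [34, 25, 30]}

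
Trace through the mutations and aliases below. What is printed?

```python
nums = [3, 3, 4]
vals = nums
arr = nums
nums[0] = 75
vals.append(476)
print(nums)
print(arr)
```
[75, 3, 4, 476]
[75, 3, 4, 476]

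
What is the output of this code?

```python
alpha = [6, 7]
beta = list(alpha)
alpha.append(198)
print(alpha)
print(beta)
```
[6, 7, 198]
[6, 7]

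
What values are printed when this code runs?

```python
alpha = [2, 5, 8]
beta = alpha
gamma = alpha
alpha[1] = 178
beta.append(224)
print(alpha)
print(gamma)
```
[2, 178, 8, 224]
[2, 178, 8, 224]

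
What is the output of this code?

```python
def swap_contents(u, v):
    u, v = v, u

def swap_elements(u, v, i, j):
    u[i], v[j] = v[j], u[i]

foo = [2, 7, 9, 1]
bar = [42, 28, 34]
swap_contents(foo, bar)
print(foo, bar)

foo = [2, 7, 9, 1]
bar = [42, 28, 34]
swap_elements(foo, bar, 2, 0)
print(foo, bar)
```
[2, 7, 9, 1] [42, 28, 34]
[2, 7, 42, 1] [9, 28, 34]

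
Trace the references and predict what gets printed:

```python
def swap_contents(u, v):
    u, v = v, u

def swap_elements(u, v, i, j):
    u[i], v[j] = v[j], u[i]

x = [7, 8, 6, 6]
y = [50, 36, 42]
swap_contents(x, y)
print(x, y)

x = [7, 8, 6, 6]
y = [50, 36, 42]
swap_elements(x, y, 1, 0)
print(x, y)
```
[7, 8, 6, 6] [50, 36, 42]
[7, 50, 6, 6] [8, 36, 42]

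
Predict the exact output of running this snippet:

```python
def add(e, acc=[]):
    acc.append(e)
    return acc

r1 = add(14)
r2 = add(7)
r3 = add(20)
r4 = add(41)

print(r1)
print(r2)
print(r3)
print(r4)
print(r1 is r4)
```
[14, 7, 20, 41]
[14, 7, 20, 41]
[14, 7, 20, 41]
[14, 7, 20, 41]
True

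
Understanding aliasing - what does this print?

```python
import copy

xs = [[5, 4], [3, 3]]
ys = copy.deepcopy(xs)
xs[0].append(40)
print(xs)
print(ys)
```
[[5, 4, 40], [3, 3]]
[[5, 4], [3, 3]]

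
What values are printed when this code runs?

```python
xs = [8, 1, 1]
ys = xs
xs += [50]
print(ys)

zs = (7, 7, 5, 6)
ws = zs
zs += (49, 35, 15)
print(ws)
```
[8, 1, 1, 50]
(7, 7, 5, 6)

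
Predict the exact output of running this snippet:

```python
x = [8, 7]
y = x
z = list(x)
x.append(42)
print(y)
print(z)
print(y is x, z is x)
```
[8, 7, 42]
[8, 7]
True False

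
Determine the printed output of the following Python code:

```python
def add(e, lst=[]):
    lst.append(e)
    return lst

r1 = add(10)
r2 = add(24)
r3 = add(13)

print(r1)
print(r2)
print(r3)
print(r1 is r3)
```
[10, 24, 13]
[10, 24, 13]
[10, 24, 13]
True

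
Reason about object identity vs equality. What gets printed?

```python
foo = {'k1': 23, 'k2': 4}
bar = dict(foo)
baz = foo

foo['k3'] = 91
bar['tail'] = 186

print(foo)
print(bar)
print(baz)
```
{'k1': 23, 'k2': 4, 'k3': 91}
{'k1': 23, 'k2': 4, 'tail': 186}
{'k1': 23, 'k2': 4, 'k3': 91}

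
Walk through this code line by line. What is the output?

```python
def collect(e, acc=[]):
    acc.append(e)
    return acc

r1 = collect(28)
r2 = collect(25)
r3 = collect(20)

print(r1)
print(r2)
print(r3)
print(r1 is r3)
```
[28, 25, 20]
[28, 25, 20]
[28, 25, 20]
True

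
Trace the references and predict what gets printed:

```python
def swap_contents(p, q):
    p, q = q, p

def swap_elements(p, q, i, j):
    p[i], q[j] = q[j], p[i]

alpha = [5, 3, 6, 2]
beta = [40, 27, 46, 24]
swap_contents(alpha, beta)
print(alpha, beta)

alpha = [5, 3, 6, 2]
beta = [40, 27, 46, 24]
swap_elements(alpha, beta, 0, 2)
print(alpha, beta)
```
[5, 3, 6, 2] [40, 27, 46, 24]
[46, 3, 6, 2] [40, 27, 5, 24]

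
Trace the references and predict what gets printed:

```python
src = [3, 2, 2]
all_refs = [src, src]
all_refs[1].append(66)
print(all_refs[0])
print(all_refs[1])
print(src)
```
[3, 2, 2, 66]
[3, 2, 2, 66]
[3, 2, 2, 66]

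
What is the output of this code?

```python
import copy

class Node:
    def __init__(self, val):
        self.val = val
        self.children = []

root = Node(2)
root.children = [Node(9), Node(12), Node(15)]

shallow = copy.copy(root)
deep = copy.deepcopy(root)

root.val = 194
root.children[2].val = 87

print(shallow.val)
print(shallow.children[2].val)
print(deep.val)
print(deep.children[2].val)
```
2
87
2
15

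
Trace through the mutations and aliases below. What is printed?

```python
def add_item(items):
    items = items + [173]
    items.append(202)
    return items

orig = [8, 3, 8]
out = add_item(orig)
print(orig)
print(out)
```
[8, 3, 8]
[8, 3, 8, 173, 202]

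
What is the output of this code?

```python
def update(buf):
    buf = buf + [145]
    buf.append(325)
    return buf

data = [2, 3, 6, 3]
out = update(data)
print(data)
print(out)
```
[2, 3, 6, 3]
[2, 3, 6, 3, 145, 325]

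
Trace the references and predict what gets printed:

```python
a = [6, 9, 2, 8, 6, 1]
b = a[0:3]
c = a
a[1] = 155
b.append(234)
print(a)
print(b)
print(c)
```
[6, 155, 2, 8, 6, 1]
[6, 9, 2, 234]
[6, 155, 2, 8, 6, 1]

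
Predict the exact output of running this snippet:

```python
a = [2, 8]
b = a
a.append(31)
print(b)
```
[2, 8, 31]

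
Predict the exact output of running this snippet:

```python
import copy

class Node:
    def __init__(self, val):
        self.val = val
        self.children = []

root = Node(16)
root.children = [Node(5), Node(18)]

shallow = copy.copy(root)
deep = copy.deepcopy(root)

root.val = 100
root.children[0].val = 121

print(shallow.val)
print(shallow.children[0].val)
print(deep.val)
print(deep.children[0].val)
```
16
121
16
5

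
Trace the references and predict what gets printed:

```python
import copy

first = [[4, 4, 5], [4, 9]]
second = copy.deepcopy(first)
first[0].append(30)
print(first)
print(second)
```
[[4, 4, 5, 30], [4, 9]]
[[4, 4, 5], [4, 9]]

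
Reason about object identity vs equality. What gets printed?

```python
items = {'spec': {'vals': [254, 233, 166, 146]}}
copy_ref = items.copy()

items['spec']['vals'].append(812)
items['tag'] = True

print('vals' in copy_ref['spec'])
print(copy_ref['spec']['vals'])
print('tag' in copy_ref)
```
True
[254, 233, 166, 146, 812]
False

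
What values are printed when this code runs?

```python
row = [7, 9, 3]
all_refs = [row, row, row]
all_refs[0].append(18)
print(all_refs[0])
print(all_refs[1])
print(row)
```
[7, 9, 3, 18]
[7, 9, 3, 18]
[7, 9, 3, 18]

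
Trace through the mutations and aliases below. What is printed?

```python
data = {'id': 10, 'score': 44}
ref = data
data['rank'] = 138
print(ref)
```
{'id': 10, 'score': 44, 'rank': 138}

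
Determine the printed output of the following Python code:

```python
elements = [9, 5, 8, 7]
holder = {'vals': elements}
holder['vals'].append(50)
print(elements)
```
[9, 5, 8, 7, 50]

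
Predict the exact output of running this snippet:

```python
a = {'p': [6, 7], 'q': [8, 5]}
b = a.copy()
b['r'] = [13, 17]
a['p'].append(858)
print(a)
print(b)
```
{'p': [6, 7, 858], 'q': [8, 5]}
{'p': [6, 7, 858], 'q': [8, 5], 'r': [13, 17]}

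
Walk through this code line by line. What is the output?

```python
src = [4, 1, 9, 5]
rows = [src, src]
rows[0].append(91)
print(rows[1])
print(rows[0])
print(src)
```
[4, 1, 9, 5, 91]
[4, 1, 9, 5, 91]
[4, 1, 9, 5, 91]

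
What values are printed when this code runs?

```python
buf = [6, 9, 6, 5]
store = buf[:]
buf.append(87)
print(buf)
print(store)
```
[6, 9, 6, 5, 87]
[6, 9, 6, 5]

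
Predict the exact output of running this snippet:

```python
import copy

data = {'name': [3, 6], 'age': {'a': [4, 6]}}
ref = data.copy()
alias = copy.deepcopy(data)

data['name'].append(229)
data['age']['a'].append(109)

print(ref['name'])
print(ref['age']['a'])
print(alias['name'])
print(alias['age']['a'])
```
[3, 6, 229]
[4, 6, 109]
[3, 6]
[4, 6]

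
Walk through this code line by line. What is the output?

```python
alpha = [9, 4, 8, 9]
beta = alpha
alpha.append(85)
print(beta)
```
[9, 4, 8, 9, 85]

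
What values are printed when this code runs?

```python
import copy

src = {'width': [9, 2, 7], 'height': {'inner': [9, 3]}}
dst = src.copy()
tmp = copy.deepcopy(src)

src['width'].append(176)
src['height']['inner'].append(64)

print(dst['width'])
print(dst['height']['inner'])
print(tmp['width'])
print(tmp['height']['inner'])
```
[9, 2, 7, 176]
[9, 3, 64]
[9, 2, 7]
[9, 3]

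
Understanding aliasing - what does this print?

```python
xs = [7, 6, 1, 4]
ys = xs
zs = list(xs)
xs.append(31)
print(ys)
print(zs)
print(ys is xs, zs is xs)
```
[7, 6, 1, 4, 31]
[7, 6, 1, 4]
True False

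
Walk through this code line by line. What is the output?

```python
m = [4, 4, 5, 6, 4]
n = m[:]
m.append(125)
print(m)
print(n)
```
[4, 4, 5, 6, 4, 125]
[4, 4, 5, 6, 4]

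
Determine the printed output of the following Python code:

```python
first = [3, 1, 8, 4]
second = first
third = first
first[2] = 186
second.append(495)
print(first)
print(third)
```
[3, 1, 186, 4, 495]
[3, 1, 186, 4, 495]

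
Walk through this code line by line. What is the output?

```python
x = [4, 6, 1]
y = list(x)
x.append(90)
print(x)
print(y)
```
[4, 6, 1, 90]
[4, 6, 1]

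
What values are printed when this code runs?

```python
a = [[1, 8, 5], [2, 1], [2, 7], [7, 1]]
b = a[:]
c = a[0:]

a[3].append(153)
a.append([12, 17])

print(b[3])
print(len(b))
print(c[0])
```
[7, 1, 153]
4
[1, 8, 5]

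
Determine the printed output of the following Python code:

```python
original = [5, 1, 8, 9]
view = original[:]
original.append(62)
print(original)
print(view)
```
[5, 1, 8, 9, 62]
[5, 1, 8, 9]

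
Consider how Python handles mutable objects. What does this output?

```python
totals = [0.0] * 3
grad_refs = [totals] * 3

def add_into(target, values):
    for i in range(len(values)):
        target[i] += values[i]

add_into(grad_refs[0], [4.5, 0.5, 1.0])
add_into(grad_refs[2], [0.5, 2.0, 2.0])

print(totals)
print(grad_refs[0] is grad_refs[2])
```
[5.0, 2.5, 3.0]
True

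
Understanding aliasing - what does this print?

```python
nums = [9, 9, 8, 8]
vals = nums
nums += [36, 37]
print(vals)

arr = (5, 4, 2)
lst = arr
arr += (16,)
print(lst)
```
[9, 9, 8, 8, 36, 37]
(5, 4, 2)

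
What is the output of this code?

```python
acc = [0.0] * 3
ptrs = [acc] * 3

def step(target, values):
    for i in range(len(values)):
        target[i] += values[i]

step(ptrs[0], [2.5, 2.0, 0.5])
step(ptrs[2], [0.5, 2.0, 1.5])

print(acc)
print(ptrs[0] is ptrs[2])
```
[3.0, 4.0, 2.0]
True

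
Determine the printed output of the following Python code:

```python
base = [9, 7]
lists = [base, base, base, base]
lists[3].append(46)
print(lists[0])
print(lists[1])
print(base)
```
[9, 7, 46]
[9, 7, 46]
[9, 7, 46]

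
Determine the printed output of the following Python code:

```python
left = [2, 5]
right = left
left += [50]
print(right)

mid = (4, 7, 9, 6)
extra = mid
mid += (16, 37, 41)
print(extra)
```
[2, 5, 50]
(4, 7, 9, 6)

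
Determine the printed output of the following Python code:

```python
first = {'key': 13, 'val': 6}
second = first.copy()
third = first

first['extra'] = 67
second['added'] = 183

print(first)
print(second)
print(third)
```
{'key': 13, 'val': 6, 'extra': 67}
{'key': 13, 'val': 6, 'added': 183}
{'key': 13, 'val': 6, 'extra': 67}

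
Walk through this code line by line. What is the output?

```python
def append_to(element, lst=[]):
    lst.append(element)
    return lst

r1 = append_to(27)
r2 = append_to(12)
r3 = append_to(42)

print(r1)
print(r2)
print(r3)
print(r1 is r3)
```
[27, 12, 42]
[27, 12, 42]
[27, 12, 42]
True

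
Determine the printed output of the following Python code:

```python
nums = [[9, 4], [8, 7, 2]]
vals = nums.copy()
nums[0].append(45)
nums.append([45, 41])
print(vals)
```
[[9, 4, 45], [8, 7, 2]]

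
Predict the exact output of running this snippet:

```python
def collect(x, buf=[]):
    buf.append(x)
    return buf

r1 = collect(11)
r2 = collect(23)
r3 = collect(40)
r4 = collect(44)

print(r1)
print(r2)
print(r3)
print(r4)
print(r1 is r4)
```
[11, 23, 40, 44]
[11, 23, 40, 44]
[11, 23, 40, 44]
[11, 23, 40, 44]
True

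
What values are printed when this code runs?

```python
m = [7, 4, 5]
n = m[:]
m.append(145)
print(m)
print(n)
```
[7, 4, 5, 145]
[7, 4, 5]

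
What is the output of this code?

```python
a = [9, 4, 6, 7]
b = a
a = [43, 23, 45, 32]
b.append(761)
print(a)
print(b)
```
[43, 23, 45, 32]
[9, 4, 6, 7, 761]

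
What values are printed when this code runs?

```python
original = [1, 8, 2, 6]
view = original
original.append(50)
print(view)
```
[1, 8, 2, 6, 50]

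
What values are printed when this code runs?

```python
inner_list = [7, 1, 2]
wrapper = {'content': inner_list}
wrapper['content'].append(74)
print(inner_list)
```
[7, 1, 2, 74]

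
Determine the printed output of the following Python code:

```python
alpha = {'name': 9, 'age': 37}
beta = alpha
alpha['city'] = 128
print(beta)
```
{'name': 9, 'age': 37, 'city': 128}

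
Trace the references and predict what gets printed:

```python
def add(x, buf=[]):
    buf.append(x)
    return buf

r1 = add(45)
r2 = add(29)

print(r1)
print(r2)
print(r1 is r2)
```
[45, 29]
[45, 29]
True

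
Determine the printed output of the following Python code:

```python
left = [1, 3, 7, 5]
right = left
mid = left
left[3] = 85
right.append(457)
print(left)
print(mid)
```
[1, 3, 7, 85, 457]
[1, 3, 7, 85, 457]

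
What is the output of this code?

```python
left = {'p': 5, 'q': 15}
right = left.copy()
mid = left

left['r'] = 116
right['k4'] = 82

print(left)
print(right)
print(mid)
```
{'p': 5, 'q': 15, 'r': 116}
{'p': 5, 'q': 15, 'k4': 82}
{'p': 5, 'q': 15, 'r': 116}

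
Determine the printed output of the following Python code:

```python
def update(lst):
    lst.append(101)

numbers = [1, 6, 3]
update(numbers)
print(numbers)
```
[1, 6, 3, 101]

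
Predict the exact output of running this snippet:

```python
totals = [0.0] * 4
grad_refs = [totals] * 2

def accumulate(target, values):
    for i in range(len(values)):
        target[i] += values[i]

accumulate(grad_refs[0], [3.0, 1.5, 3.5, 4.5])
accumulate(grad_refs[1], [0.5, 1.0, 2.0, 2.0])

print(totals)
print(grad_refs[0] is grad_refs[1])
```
[3.5, 2.5, 5.5, 6.5]
True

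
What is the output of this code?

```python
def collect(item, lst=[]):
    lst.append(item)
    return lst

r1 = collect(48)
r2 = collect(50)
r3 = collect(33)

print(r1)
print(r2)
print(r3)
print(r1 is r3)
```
[48, 50, 33]
[48, 50, 33]
[48, 50, 33]
True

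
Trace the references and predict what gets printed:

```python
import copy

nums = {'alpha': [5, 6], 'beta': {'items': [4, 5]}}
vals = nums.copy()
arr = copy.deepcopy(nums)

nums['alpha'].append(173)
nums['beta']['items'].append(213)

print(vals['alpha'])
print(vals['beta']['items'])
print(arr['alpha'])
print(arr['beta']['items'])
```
[5, 6, 173]
[4, 5, 213]
[5, 6]
[4, 5]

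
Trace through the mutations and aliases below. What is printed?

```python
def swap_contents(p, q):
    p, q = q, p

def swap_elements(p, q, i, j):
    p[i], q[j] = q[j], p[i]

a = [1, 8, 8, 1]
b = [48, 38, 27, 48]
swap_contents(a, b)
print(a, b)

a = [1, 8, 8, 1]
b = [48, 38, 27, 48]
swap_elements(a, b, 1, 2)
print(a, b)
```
[1, 8, 8, 1] [48, 38, 27, 48]
[1, 27, 8, 1] [48, 38, 8, 48]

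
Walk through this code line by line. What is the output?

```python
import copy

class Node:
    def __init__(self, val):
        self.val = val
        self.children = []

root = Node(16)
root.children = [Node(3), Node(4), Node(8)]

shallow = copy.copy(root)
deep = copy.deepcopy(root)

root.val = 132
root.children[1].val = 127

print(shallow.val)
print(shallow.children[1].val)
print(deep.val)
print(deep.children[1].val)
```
16
127
16
4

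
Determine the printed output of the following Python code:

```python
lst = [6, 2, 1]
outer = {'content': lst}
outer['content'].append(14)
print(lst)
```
[6, 2, 1, 14]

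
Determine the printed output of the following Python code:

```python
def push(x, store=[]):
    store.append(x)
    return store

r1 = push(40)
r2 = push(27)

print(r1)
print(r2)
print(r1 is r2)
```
[40, 27]
[40, 27]
True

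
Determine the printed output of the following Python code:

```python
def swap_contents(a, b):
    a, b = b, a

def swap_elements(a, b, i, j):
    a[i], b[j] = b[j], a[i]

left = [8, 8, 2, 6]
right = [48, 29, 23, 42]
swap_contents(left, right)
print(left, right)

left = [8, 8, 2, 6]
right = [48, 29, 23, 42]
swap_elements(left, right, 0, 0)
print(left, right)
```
[8, 8, 2, 6] [48, 29, 23, 42]
[48, 8, 2, 6] [8, 29, 23, 42]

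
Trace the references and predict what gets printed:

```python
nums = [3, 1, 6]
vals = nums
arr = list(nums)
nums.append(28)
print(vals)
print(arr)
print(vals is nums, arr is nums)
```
[3, 1, 6, 28]
[3, 1, 6]
True False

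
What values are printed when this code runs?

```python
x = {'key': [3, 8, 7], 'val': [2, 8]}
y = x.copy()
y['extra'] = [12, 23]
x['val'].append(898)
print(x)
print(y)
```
{'key': [3, 8, 7], 'val': [2, 8, 898]}
{'key': [3, 8, 7], 'val': [2, 8, 898], 'extra': [12, 23]}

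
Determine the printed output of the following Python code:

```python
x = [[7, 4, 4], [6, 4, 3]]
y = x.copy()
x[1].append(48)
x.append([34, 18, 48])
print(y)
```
[[7, 4, 4], [6, 4, 3, 48]]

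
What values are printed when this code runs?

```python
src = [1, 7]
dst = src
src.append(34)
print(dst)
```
[1, 7, 34]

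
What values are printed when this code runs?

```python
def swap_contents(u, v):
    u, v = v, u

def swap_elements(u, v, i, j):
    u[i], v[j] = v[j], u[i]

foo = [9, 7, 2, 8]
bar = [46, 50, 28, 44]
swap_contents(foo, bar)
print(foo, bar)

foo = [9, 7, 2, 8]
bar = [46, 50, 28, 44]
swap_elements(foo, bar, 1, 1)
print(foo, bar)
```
[9, 7, 2, 8] [46, 50, 28, 44]
[9, 50, 2, 8] [46, 7, 28, 44]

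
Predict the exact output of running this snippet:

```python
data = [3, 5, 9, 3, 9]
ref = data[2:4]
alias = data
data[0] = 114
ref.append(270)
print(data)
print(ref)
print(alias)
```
[114, 5, 9, 3, 9]
[9, 3, 270]
[114, 5, 9, 3, 9]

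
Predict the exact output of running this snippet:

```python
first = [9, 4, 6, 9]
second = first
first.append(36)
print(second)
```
[9, 4, 6, 9, 36]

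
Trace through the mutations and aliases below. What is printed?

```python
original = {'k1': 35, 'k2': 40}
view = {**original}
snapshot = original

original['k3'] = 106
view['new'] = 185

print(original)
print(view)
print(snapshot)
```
{'k1': 35, 'k2': 40, 'k3': 106}
{'k1': 35, 'k2': 40, 'new': 185}
{'k1': 35, 'k2': 40, 'k3': 106}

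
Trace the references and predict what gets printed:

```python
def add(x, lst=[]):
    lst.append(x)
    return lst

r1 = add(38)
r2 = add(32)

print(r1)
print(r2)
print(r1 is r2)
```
[38, 32]
[38, 32]
True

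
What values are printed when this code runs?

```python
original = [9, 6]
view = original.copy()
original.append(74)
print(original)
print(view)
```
[9, 6, 74]
[9, 6]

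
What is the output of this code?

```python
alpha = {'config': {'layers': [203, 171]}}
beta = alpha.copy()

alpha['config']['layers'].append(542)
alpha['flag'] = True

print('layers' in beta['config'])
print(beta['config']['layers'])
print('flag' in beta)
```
True
[203, 171, 542]
False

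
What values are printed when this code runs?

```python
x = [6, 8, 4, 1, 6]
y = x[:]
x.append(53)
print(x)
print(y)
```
[6, 8, 4, 1, 6, 53]
[6, 8, 4, 1, 6]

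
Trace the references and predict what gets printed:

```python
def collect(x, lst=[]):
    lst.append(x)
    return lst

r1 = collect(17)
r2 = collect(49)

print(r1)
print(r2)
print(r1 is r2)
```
[17, 49]
[17, 49]
True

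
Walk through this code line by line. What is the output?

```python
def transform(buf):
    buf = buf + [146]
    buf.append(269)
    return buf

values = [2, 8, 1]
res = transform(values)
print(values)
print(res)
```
[2, 8, 1]
[2, 8, 1, 146, 269]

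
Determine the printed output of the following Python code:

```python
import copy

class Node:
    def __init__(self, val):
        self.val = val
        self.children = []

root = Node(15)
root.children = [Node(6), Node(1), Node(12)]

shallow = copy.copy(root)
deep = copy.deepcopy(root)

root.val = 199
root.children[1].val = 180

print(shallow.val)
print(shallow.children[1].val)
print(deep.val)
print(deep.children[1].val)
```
15
180
15
1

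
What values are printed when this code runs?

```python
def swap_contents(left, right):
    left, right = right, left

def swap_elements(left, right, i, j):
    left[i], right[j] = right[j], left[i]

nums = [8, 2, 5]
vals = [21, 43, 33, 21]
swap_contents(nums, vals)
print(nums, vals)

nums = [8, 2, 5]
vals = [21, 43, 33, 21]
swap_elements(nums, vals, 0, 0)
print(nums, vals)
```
[8, 2, 5] [21, 43, 33, 21]
[21, 2, 5] [8, 43, 33, 21]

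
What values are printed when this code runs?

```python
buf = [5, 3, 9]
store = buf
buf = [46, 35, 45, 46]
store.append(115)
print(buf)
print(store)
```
[46, 35, 45, 46]
[5, 3, 9, 115]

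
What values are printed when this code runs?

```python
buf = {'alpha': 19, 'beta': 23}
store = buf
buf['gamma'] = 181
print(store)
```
{'alpha': 19, 'beta': 23, 'gamma': 181}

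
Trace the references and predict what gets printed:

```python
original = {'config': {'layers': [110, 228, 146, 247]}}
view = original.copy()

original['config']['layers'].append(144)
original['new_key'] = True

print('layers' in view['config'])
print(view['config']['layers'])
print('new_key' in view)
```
True
[110, 228, 146, 247, 144]
False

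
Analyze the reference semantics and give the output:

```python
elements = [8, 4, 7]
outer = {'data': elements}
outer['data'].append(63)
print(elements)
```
[8, 4, 7, 63]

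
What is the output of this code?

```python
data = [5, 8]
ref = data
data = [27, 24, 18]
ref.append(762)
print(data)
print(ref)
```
[27, 24, 18]
[5, 8, 762]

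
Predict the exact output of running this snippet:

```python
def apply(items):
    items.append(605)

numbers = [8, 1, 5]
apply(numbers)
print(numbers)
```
[8, 1, 5, 605]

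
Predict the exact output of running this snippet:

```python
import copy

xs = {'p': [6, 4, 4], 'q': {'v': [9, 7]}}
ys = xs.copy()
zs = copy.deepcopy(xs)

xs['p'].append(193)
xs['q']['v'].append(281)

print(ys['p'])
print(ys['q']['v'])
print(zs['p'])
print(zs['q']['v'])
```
[6, 4, 4, 193]
[9, 7, 281]
[6, 4, 4]
[9, 7]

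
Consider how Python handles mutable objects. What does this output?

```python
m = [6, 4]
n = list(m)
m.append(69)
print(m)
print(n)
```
[6, 4, 69]
[6, 4]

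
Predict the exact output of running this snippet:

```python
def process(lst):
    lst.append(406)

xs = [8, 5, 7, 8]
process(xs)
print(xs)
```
[8, 5, 7, 8, 406]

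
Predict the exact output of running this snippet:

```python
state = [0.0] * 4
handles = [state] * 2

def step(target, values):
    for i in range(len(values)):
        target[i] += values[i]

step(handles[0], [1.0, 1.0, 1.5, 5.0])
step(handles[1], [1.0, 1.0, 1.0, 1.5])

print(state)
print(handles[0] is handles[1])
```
[2.0, 2.0, 2.5, 6.5]
True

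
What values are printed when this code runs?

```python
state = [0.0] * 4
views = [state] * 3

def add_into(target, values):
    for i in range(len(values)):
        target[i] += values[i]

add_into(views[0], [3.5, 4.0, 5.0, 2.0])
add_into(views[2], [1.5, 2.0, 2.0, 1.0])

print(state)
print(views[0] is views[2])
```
[5.0, 6.0, 7.0, 3.0]
True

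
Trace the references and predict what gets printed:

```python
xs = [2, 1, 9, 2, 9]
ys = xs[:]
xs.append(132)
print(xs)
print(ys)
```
[2, 1, 9, 2, 9, 132]
[2, 1, 9, 2, 9]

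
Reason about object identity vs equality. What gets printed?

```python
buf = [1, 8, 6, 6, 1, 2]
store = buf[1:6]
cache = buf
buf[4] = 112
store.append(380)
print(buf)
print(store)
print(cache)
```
[1, 8, 6, 6, 112, 2]
[8, 6, 6, 1, 2, 380]
[1, 8, 6, 6, 112, 2]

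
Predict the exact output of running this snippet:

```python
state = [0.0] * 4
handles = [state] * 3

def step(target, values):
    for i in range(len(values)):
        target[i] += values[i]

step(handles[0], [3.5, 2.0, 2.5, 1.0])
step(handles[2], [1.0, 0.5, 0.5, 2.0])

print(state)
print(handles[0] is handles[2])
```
[4.5, 2.5, 3.0, 3.0]
True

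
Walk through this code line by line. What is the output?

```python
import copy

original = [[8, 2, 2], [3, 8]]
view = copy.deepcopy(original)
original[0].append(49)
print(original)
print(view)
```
[[8, 2, 2, 49], [3, 8]]
[[8, 2, 2], [3, 8]]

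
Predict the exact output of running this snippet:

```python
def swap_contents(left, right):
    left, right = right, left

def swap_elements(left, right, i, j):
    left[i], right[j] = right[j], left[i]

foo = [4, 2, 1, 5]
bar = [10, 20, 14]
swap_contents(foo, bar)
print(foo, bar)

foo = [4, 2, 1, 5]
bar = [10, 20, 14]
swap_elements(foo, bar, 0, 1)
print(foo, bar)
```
[4, 2, 1, 5] [10, 20, 14]
[20, 2, 1, 5] [10, 4, 14]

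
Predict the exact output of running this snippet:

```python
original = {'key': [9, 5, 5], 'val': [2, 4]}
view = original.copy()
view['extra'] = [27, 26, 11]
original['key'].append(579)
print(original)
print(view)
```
{'key': [9, 5, 5, 579], 'val': [2, 4]}
{'key': [9, 5, 5, 579], 'val': [2, 4], 'extra': [27, 26, 11]}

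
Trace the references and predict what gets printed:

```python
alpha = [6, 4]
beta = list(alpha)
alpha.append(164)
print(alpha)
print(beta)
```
[6, 4, 164]
[6, 4]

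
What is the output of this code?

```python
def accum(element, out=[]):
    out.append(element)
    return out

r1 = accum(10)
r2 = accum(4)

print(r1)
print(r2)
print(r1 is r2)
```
[10, 4]
[10, 4]
True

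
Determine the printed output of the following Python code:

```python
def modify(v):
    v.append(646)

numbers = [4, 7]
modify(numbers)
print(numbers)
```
[4, 7, 646]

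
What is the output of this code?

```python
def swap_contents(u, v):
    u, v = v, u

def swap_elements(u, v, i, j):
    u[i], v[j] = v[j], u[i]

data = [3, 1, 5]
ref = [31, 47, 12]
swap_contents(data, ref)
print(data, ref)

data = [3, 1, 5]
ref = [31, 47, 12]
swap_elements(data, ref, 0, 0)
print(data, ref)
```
[3, 1, 5] [31, 47, 12]
[31, 1, 5] [3, 47, 12]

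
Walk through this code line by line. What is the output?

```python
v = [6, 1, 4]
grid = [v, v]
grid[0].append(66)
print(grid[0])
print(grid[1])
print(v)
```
[6, 1, 4, 66]
[6, 1, 4, 66]
[6, 1, 4, 66]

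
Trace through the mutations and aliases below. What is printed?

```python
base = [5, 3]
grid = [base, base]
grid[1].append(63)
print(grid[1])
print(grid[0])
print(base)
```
[5, 3, 63]
[5, 3, 63]
[5, 3, 63]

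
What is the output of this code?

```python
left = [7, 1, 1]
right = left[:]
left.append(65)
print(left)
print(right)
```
[7, 1, 1, 65]
[7, 1, 1]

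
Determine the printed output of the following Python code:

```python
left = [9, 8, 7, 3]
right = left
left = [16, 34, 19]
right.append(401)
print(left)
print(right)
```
[16, 34, 19]
[9, 8, 7, 3, 401]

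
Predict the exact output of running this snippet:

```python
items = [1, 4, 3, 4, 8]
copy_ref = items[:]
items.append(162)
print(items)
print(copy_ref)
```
[1, 4, 3, 4, 8, 162]
[1, 4, 3, 4, 8]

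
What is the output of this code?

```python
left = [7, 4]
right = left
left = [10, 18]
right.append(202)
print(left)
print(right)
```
[10, 18]
[7, 4, 202]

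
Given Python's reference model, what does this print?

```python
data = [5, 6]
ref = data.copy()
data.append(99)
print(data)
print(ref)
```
[5, 6, 99]
[5, 6]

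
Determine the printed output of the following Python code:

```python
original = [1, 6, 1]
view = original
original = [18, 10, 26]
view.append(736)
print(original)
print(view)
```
[18, 10, 26]
[1, 6, 1, 736]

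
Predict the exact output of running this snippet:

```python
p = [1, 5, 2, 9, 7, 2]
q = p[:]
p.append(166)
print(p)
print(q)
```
[1, 5, 2, 9, 7, 2, 166]
[1, 5, 2, 9, 7, 2]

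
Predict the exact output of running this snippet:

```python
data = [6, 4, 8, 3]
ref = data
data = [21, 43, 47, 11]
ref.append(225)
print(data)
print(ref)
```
[21, 43, 47, 11]
[6, 4, 8, 3, 225]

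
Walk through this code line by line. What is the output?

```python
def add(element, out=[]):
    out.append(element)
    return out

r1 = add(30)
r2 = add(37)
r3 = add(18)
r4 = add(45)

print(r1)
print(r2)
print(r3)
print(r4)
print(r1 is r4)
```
[30, 37, 18, 45]
[30, 37, 18, 45]
[30, 37, 18, 45]
[30, 37, 18, 45]
True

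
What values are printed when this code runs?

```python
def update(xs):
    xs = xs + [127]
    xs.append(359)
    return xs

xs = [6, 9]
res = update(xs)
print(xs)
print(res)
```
[6, 9]
[6, 9, 127, 359]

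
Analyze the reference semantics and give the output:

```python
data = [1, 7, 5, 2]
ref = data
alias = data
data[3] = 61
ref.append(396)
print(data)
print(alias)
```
[1, 7, 5, 61, 396]
[1, 7, 5, 61, 396]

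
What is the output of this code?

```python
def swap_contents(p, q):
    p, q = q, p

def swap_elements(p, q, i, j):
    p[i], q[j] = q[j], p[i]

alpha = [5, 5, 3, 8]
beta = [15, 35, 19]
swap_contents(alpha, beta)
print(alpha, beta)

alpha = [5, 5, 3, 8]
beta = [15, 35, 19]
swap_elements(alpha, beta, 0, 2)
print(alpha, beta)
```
[5, 5, 3, 8] [15, 35, 19]
[19, 5, 3, 8] [15, 35, 5]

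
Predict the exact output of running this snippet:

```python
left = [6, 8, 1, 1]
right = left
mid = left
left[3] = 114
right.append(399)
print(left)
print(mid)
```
[6, 8, 1, 114, 399]
[6, 8, 1, 114, 399]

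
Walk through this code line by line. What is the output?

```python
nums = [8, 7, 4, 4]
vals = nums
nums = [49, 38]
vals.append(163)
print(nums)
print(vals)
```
[49, 38]
[8, 7, 4, 4, 163]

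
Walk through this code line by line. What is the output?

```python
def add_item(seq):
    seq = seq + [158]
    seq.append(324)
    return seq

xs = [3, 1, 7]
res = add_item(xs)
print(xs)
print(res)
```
[3, 1, 7]
[3, 1, 7, 158, 324]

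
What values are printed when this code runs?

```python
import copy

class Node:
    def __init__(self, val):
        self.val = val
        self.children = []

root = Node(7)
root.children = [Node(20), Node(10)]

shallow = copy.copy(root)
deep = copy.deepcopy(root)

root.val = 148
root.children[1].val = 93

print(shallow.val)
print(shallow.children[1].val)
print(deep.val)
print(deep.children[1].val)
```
7
93
7
10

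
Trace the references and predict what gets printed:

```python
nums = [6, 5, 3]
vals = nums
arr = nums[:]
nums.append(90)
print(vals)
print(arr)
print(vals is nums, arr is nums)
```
[6, 5, 3, 90]
[6, 5, 3]
True False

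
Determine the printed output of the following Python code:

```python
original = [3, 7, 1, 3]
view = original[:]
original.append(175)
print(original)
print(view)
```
[3, 7, 1, 3, 175]
[3, 7, 1, 3]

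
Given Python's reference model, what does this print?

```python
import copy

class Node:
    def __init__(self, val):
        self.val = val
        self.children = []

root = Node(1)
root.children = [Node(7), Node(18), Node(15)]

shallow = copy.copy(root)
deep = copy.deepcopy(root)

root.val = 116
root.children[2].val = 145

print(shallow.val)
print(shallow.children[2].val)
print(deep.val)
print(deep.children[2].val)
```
1
145
1
15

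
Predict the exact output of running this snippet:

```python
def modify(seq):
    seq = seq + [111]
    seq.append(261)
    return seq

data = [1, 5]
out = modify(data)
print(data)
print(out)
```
[1, 5]
[1, 5, 111, 261]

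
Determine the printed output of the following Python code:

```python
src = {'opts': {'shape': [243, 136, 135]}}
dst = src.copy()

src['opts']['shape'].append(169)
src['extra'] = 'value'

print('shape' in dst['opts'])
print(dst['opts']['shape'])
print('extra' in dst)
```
True
[243, 136, 135, 169]
False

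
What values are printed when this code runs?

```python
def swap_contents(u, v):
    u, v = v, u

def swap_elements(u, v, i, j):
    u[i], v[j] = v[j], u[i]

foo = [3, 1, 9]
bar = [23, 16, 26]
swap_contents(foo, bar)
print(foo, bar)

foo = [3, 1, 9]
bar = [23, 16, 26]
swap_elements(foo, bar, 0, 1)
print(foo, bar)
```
[3, 1, 9] [23, 16, 26]
[16, 1, 9] [23, 3, 26]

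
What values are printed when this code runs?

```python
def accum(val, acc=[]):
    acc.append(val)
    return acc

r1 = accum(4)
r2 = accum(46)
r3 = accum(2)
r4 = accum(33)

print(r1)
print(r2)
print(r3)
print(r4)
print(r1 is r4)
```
[4, 46, 2, 33]
[4, 46, 2, 33]
[4, 46, 2, 33]
[4, 46, 2, 33]
True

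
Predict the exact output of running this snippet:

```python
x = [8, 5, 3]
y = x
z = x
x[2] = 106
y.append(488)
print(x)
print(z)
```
[8, 5, 106, 488]
[8, 5, 106, 488]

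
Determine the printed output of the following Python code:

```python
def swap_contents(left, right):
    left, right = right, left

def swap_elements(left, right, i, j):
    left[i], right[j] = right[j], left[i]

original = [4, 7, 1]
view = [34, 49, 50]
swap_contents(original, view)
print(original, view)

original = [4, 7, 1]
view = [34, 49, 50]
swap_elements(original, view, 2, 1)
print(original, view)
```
[4, 7, 1] [34, 49, 50]
[4, 7, 49] [34, 1, 50]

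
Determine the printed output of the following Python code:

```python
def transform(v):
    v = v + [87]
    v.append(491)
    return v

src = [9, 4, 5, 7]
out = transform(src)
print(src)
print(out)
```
[9, 4, 5, 7]
[9, 4, 5, 7, 87, 491]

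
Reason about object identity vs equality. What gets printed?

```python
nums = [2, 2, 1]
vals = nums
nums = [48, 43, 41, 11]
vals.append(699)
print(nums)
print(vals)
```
[48, 43, 41, 11]
[2, 2, 1, 699]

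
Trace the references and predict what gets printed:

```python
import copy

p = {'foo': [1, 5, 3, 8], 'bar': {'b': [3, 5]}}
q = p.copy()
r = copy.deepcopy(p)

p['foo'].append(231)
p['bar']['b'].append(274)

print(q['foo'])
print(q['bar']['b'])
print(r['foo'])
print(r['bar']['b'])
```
[1, 5, 3, 8, 231]
[3, 5, 274]
[1, 5, 3, 8]
[3, 5]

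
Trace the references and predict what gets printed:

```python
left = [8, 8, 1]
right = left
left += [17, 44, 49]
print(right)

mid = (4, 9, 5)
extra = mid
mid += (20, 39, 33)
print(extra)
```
[8, 8, 1, 17, 44, 49]
(4, 9, 5)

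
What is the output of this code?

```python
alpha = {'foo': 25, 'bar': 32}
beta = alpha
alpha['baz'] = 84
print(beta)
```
{'foo': 25, 'bar': 32, 'baz': 84}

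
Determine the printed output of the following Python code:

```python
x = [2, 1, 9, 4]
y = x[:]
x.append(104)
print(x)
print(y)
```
[2, 1, 9, 4, 104]
[2, 1, 9, 4]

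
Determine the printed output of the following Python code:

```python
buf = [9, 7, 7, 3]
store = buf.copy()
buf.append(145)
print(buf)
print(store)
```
[9, 7, 7, 3, 145]
[9, 7, 7, 3]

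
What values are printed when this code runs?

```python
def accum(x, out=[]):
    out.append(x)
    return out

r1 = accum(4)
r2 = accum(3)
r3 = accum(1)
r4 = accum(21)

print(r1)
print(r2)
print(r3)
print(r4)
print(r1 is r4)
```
[4, 3, 1, 21]
[4, 3, 1, 21]
[4, 3, 1, 21]
[4, 3, 1, 21]
True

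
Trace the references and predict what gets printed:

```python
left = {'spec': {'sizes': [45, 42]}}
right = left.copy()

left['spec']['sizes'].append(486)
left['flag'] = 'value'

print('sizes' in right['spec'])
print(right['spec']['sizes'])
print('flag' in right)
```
True
[45, 42, 486]
False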